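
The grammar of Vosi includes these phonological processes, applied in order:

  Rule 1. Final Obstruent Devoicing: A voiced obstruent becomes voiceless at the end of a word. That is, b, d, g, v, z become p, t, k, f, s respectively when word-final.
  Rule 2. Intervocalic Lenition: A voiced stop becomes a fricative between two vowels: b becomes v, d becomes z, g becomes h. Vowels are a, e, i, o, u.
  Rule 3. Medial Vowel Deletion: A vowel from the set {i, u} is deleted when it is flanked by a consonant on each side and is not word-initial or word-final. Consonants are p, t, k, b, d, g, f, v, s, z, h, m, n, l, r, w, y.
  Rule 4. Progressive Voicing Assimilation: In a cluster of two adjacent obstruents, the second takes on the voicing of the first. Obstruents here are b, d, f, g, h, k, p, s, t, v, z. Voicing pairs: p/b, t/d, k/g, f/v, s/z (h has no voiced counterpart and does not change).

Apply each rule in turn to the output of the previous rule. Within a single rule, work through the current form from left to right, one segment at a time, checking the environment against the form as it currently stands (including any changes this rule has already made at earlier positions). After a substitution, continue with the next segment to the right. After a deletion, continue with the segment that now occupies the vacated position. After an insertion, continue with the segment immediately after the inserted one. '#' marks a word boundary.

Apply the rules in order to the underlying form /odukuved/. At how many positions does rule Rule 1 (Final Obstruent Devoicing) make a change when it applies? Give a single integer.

1

Rule 1 Final Obstruent Devoicing: [odukuved] → [odukuvet]
Rule 2 Intervocalic Lenition: [odukuvet] → [ozukuvet]
Rule 3 Medial Vowel Deletion: [ozukuvet] → [ozkvet]
Rule 4 Progressive Voicing Assimilation: [ozkvet] → [ozgvet]
Rule Rule 1 changed 1 position(s).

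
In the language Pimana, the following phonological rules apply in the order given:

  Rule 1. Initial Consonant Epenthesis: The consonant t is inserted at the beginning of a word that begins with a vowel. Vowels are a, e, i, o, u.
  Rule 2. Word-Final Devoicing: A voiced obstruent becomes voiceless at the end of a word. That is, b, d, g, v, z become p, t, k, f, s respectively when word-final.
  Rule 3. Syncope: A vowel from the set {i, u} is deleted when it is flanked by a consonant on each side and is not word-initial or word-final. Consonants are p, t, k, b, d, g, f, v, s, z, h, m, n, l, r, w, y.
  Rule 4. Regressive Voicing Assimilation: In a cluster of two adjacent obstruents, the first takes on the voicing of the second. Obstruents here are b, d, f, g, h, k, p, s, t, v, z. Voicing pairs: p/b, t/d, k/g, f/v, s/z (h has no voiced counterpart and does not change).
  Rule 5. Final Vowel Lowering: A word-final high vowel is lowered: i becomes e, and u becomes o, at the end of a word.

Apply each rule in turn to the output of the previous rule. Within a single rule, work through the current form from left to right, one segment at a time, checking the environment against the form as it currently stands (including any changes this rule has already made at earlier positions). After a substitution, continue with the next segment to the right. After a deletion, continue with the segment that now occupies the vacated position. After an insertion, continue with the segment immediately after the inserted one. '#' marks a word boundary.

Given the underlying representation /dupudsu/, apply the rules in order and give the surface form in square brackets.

[tbtso]

Rule 1 Initial Consonant Epenthesis: no change — [dupudsu]
Rule 2 Word-Final Devoicing: no change — [dupudsu]
Rule 3 Syncope: [dupudsu] → [dpdsu]
Rule 4 Regressive Voicing Assimilation: [dpdsu] → [tbtsu]
Rule 5 Final Vowel Lowering: [tbtsu] → [tbtso]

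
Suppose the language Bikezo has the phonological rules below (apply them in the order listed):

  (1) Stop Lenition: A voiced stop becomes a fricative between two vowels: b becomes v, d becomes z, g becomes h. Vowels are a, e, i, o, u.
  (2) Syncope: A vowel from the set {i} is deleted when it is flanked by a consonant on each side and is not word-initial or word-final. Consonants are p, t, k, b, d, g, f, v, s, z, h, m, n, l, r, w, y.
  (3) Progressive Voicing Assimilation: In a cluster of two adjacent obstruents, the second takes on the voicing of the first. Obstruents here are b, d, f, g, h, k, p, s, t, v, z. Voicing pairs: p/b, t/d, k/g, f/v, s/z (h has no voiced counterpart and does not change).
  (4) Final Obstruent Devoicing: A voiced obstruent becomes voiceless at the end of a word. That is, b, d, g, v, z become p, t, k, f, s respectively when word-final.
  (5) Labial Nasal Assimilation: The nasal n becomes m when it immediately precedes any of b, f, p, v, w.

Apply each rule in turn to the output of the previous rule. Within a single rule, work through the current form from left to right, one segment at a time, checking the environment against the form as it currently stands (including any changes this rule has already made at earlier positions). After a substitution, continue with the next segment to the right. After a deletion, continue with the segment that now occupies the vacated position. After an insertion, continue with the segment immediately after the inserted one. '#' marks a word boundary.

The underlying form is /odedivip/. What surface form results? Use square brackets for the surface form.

(1) Stop Lenition: [odedivip] → [ozezivip]
(2) Syncope: [ozezivip] → [ozezvp]
(3) Progressive Voicing Assimilation: [ozezvp] → [ozezvb]
(4) Final Obstruent Devoicing: [ozezvb] → [ozezvp]
(5) Labial Nasal Assimilation: no change — [ozezvp]

[ozezvp]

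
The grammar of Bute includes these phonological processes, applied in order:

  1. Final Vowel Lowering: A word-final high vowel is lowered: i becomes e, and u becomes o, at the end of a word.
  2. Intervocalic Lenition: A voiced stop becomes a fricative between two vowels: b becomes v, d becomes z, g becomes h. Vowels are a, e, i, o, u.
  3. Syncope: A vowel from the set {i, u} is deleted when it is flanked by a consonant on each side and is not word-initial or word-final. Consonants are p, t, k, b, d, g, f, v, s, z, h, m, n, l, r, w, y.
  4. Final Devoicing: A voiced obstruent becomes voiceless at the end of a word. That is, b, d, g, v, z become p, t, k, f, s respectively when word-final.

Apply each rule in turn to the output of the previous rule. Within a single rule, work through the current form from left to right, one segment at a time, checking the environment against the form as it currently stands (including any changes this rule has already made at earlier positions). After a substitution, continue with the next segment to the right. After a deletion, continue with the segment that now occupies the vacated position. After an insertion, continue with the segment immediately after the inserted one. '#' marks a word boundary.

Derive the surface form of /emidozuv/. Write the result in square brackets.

[emzozf]

1 Final Vowel Lowering: no change — [emidozuv]
2 Intervocalic Lenition: [emidozuv] → [emizozuv]
3 Syncope: [emizozuv] → [emzozv]
4 Final Devoicing: [emzozv] → [emzozf]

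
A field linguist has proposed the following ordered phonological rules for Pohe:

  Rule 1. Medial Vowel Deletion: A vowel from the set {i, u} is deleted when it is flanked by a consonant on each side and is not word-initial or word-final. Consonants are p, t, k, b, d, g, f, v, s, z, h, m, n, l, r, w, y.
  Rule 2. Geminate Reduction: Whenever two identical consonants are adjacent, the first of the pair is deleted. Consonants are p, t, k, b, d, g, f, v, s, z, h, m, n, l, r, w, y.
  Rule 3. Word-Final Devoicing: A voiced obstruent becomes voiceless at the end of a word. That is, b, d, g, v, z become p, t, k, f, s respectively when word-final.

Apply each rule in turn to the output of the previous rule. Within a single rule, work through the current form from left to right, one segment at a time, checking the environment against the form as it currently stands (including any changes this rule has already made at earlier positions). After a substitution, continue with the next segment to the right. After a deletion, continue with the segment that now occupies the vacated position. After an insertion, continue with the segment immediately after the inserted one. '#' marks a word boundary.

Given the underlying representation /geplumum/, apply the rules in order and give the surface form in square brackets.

[geplm]

Rule 1 Medial Vowel Deletion: [geplumum] → [geplmm]
Rule 2 Geminate Reduction: [geplmm] → [geplm]
Rule 3 Word-Final Devoicing: no change — [geplm]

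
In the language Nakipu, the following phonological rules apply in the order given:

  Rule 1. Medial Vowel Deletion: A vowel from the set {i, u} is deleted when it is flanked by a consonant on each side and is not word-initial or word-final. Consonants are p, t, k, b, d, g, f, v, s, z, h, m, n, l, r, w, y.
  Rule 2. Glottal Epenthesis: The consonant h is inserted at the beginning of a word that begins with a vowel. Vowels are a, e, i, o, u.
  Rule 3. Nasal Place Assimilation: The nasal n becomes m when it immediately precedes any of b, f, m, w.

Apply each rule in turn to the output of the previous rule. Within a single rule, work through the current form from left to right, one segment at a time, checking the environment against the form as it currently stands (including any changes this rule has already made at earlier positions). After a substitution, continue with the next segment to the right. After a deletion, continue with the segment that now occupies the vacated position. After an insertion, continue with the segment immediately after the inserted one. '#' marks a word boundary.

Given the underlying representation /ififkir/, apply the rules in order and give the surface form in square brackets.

Rule 1 Medial Vowel Deletion: [ififkir] → [iffkr]
Rule 2 Glottal Epenthesis: [iffkr] → [hiffkr]
Rule 3 Nasal Place Assimilation: no change — [hiffkr]

[hiffkr]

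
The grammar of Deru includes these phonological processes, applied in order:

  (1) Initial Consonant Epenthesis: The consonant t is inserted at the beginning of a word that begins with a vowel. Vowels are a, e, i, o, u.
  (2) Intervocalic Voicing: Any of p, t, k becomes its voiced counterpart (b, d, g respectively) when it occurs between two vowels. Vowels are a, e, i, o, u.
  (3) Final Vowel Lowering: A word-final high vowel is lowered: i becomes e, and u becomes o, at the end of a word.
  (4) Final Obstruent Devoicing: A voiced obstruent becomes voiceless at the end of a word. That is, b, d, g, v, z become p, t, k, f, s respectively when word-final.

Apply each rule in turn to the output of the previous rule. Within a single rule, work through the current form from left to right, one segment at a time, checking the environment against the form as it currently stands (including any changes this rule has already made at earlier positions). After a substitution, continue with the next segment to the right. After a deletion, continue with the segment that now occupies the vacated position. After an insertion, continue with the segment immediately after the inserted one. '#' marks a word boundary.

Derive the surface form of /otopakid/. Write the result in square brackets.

(1) Initial Consonant Epenthesis: [otopakid] → [totopakid]
(2) Intervocalic Voicing: [totopakid] → [todobagid]
(3) Final Vowel Lowering: no change — [todobagid]
(4) Final Obstruent Devoicing: [todobagid] → [todobagit]

[todobagit]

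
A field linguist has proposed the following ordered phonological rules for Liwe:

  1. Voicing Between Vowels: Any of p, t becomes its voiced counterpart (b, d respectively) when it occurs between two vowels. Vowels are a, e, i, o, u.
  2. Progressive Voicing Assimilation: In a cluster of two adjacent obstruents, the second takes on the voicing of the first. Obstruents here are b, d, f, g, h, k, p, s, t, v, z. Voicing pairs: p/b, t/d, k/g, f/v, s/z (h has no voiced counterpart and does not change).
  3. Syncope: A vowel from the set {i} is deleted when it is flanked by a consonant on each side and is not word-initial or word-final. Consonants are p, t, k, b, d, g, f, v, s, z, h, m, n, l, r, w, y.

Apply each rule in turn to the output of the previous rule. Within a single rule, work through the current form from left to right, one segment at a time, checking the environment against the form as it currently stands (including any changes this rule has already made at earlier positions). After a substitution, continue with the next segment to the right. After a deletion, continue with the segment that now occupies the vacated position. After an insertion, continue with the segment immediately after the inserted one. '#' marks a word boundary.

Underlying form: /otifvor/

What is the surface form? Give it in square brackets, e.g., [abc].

[odffor]

1 Voicing Between Vowels: [otifvor] → [odifvor]
2 Progressive Voicing Assimilation: [odifvor] → [odiffor]
3 Syncope: [odiffor] → [odffor]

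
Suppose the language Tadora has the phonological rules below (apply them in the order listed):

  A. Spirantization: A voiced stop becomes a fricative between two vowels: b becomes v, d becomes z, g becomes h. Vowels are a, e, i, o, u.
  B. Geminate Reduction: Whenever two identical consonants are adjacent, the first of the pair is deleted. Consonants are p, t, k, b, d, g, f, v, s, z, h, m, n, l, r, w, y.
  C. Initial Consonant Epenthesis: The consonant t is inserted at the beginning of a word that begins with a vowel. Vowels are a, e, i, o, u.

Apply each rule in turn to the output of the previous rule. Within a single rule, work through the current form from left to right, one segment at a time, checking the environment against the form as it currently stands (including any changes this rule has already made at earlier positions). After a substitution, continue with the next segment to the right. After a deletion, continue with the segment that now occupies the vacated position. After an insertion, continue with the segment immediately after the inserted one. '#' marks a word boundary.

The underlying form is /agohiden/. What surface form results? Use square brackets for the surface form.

A Spirantization: [agohiden] → [ahohizen]
B Geminate Reduction: no change — [ahohizen]
C Initial Consonant Epenthesis: [ahohizen] → [tahohizen]

[tahohizen]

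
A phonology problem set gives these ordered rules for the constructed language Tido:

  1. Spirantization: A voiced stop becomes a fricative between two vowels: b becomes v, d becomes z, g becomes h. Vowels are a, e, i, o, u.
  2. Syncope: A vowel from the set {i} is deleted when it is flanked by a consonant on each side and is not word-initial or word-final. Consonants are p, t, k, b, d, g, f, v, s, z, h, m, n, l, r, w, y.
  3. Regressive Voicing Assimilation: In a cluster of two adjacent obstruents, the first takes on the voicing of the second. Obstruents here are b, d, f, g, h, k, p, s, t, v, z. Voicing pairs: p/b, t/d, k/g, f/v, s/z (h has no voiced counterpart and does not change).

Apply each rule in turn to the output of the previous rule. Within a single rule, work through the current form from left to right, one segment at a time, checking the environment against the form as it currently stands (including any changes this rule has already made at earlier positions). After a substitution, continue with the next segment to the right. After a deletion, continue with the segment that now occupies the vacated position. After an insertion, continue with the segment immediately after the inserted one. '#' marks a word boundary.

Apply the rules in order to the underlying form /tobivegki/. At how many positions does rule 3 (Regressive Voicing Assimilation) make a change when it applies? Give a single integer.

1

1 Spirantization: [tobivegki] → [tovivegki]
2 Syncope: [tovivegki] → [tovvegki]
3 Regressive Voicing Assimilation: [tovvegki] → [tovvekki]
Rule 3 changed 1 position(s).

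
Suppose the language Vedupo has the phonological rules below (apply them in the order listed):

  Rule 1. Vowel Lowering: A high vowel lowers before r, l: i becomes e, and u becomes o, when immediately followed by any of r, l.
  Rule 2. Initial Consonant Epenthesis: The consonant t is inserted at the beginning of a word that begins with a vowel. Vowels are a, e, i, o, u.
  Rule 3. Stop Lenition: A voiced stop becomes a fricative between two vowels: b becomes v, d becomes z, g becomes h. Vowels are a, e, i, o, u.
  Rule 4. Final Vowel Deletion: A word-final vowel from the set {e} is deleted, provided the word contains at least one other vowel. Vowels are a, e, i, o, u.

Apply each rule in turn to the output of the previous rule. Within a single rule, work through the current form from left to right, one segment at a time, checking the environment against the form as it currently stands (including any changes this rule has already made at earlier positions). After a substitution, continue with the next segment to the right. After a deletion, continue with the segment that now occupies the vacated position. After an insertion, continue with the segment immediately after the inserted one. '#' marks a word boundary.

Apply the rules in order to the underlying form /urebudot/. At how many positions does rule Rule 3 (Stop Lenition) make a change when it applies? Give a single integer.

Rule 1 Vowel Lowering: [urebudot] → [orebudot]
Rule 2 Initial Consonant Epenthesis: [orebudot] → [torebudot]
Rule 3 Stop Lenition: [torebudot] → [torevuzot]
Rule 4 Final Vowel Deletion: no change — [torevuzot]
Rule Rule 3 changed 2 position(s).

2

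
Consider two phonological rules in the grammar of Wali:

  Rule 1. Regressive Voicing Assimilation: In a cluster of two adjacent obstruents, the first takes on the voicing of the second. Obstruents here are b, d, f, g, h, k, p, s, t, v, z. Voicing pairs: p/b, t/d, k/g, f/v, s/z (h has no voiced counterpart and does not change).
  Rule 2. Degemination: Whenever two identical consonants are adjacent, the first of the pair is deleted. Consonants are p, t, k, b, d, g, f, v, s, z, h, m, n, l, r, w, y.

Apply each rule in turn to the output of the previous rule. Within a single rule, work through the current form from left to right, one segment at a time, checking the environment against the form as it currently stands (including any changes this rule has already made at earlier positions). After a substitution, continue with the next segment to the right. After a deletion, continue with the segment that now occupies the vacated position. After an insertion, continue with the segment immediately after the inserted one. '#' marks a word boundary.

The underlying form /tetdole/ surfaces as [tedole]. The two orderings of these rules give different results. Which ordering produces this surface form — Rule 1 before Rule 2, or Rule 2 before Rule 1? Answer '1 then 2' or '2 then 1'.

Order 1 then 2:
  1 Regressive Voicing Assimilation: [tetdole] → [teddole]
  2 Degemination: [teddole] → [tedole]
  result: [tedole]
Order 2 then 1:
  2 Degemination: no change — [tetdole]
  1 Regressive Voicing Assimilation: [tetdole] → [teddole]
  result: [teddole]

1 then 2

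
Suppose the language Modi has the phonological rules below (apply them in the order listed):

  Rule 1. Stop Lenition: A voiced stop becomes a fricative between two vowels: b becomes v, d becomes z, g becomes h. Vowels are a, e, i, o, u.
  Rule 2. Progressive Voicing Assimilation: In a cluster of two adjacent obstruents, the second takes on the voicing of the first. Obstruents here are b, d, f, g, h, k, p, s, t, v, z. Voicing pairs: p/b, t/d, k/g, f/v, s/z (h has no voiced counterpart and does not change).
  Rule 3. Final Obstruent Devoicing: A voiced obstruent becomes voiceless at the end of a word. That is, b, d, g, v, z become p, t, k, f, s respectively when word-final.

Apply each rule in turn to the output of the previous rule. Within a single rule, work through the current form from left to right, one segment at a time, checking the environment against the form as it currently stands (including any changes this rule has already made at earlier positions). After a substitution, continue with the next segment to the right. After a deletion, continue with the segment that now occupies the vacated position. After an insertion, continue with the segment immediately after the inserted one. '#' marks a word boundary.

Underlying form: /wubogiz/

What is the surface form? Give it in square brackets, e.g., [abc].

Rule 1 Stop Lenition: [wubogiz] → [wuvohiz]
Rule 2 Progressive Voicing Assimilation: no change — [wuvohiz]
Rule 3 Final Obstruent Devoicing: [wuvohiz] → [wuvohis]

[wuvohis]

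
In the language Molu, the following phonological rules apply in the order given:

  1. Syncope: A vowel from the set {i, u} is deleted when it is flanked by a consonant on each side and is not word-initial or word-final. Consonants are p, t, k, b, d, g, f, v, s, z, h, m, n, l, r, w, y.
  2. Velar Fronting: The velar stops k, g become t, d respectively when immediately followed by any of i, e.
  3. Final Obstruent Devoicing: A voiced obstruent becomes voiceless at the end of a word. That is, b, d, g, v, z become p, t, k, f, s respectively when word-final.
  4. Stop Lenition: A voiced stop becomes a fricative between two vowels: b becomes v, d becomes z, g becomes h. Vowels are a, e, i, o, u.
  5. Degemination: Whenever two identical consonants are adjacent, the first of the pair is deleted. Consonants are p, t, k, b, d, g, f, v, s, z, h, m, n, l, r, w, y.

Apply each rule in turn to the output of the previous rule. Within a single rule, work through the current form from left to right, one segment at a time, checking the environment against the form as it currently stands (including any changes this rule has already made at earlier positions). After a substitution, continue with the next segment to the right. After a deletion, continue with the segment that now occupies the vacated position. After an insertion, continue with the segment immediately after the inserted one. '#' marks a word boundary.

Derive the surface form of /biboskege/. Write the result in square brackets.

1 Syncope: [biboskege] → [bboskege]
2 Velar Fronting: [bboskege] → [bbostede]
3 Final Obstruent Devoicing: no change — [bbostede]
4 Stop Lenition: [bbostede] → [bbosteze]
5 Degemination: [bbosteze] → [bosteze]

[bosteze]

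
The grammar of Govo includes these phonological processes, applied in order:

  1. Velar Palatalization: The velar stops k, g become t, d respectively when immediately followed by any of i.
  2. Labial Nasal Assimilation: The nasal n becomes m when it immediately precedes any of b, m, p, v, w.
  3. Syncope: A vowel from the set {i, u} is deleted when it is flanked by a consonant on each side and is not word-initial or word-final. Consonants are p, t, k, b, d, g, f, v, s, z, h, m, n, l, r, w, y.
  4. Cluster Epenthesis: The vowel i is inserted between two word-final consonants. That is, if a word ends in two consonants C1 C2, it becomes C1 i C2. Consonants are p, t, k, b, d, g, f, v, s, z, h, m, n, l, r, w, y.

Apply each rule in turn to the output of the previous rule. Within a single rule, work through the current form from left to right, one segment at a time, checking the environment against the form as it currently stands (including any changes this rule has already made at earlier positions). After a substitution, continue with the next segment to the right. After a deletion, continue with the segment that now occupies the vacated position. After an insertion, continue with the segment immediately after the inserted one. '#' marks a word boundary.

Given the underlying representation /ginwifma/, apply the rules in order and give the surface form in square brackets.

[dmwfma]

1 Velar Palatalization: [ginwifma] → [dinwifma]
2 Labial Nasal Assimilation: [dinwifma] → [dimwifma]
3 Syncope: [dimwifma] → [dmwfma]
4 Cluster Epenthesis: no change — [dmwfma]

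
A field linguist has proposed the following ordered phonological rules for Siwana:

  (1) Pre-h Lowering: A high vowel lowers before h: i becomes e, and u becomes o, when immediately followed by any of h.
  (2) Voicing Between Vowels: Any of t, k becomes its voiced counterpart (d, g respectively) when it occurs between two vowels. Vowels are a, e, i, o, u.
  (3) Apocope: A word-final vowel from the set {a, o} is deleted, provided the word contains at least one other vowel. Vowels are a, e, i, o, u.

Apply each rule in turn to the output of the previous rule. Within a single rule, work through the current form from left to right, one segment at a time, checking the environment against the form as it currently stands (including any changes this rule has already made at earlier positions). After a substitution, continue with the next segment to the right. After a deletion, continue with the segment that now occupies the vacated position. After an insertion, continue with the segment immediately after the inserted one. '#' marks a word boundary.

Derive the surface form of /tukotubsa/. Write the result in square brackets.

(1) Pre-h Lowering: no change — [tukotubsa]
(2) Voicing Between Vowels: [tukotubsa] → [tugodubsa]
(3) Apocope: [tugodubsa] → [tugodubs]

[tugodubs]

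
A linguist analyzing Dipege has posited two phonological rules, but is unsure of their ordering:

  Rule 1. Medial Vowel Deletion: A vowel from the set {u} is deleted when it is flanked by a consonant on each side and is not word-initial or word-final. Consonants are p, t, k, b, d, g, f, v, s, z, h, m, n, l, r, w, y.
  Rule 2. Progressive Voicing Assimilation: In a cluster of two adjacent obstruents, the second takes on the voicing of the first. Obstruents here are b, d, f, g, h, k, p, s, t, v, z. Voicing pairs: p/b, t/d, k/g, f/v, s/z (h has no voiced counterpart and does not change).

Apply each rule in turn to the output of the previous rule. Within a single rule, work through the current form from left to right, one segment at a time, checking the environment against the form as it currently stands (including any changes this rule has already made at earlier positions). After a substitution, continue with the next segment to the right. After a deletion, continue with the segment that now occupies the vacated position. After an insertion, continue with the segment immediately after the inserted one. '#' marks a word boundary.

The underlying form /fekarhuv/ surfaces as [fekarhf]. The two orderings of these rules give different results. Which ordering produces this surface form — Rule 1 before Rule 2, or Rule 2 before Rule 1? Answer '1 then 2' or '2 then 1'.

Order 1 then 2:
  1 Medial Vowel Deletion: [fekarhuv] → [fekarhv]
  2 Progressive Voicing Assimilation: [fekarhv] → [fekarhf]
  result: [fekarhf]
Order 2 then 1:
  2 Progressive Voicing Assimilation: no change — [fekarhuv]
  1 Medial Vowel Deletion: [fekarhuv] → [fekarhv]
  result: [fekarhv]

1 then 2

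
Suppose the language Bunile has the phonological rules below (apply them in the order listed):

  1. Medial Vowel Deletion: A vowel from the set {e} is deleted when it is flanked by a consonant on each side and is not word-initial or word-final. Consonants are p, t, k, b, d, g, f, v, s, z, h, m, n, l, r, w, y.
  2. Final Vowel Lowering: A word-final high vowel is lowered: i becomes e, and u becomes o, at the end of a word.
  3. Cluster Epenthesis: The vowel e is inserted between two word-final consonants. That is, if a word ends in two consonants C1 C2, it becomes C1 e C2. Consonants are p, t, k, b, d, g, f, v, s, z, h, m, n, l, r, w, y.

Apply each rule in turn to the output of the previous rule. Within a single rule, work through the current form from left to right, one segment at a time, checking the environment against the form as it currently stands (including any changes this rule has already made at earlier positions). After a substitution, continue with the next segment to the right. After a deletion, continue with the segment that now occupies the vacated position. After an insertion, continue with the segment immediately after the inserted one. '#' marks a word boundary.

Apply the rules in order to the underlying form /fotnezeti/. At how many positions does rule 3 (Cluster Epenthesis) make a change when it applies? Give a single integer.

1 Medial Vowel Deletion: [fotnezeti] → [fotnzti]
2 Final Vowel Lowering: [fotnzti] → [fotnzte]
3 Cluster Epenthesis: no change — [fotnzte]
Rule 3 changed 0 position(s).

0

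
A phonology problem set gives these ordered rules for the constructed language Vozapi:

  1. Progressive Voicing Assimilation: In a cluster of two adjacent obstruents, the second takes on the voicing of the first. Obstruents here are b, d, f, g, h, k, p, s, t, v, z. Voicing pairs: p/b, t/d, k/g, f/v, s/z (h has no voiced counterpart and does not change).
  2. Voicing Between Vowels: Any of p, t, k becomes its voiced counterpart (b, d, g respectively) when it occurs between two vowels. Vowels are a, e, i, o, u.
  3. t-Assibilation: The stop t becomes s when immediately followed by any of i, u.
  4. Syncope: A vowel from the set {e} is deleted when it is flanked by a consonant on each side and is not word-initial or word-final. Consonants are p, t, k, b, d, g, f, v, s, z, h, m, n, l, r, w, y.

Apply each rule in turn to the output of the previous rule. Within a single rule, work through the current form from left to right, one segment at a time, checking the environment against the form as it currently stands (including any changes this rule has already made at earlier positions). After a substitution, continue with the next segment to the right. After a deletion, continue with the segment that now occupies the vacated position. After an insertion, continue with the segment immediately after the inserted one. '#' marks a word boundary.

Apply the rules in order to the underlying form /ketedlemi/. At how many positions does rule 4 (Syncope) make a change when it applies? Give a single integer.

1 Progressive Voicing Assimilation: no change — [ketedlemi]
2 Voicing Between Vowels: [ketedlemi] → [kededlemi]
3 t-Assibilation: no change — [kededlemi]
4 Syncope: [kededlemi] → [kddlmi]
Rule 4 changed 3 position(s).

3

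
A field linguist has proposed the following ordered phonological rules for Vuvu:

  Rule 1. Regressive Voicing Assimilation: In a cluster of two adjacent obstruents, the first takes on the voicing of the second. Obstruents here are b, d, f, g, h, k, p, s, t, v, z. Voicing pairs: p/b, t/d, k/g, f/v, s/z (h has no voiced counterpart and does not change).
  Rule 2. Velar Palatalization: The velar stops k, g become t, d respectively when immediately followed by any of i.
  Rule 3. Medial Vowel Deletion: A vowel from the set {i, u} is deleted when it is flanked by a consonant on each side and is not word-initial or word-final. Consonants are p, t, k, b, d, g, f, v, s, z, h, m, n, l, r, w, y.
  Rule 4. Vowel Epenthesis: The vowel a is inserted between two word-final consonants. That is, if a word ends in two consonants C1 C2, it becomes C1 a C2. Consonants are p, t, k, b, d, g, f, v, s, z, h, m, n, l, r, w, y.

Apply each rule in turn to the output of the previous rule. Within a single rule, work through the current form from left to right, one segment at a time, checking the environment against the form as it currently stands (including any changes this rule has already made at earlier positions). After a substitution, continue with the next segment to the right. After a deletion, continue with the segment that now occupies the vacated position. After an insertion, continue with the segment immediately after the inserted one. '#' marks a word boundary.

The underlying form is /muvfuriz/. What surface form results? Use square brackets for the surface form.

Rule 1 Regressive Voicing Assimilation: [muvfuriz] → [muffuriz]
Rule 2 Velar Palatalization: no change — [muffuriz]
Rule 3 Medial Vowel Deletion: [muffuriz] → [mffrz]
Rule 4 Vowel Epenthesis: [mffrz] → [mffraz]

[mffraz]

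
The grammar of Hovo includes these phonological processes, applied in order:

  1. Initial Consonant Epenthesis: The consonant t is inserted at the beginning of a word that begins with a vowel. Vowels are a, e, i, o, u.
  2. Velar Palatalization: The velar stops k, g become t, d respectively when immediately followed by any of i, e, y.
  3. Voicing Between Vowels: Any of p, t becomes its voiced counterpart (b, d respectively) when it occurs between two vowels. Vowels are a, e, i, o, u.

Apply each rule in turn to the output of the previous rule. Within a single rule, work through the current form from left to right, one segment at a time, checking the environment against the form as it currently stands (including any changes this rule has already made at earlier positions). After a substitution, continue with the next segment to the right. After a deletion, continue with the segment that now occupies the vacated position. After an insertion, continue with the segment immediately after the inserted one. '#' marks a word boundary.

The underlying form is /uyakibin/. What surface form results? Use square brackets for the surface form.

1 Initial Consonant Epenthesis: [uyakibin] → [tuyakibin]
2 Velar Palatalization: [tuyakibin] → [tuyatibin]
3 Voicing Between Vowels: [tuyatibin] → [tuyadibin]

[tuyadibin]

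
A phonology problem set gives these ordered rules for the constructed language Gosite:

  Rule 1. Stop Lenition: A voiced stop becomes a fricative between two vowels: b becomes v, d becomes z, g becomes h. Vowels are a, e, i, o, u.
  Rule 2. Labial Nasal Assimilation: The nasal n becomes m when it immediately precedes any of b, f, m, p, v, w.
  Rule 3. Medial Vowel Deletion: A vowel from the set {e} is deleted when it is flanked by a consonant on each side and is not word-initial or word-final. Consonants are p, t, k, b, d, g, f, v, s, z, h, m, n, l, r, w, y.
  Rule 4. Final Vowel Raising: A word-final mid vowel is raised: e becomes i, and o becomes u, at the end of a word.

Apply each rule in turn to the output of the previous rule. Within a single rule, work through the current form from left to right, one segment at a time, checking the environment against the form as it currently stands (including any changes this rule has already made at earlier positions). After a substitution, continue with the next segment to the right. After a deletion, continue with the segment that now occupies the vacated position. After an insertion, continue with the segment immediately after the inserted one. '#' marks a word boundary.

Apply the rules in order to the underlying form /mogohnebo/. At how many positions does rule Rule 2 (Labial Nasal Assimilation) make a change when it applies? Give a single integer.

0

Rule 1 Stop Lenition: [mogohnebo] → [mohohnevo]
Rule 2 Labial Nasal Assimilation: no change — [mohohnevo]
Rule 3 Medial Vowel Deletion: [mohohnevo] → [mohohnvo]
Rule 4 Final Vowel Raising: [mohohnvo] → [mohohnvu]
Rule Rule 2 changed 0 position(s).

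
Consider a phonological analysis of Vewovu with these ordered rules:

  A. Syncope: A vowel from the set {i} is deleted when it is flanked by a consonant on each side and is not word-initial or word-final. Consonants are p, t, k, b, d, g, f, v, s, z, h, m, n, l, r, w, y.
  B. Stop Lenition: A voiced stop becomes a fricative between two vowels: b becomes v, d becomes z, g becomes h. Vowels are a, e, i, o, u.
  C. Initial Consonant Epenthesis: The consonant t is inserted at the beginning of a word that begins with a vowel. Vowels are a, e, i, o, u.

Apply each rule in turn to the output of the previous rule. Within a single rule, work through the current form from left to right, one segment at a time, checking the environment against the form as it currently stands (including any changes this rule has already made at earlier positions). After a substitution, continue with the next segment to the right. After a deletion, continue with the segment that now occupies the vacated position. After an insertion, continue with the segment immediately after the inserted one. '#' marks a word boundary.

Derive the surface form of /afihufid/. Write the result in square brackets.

A Syncope: [afihufid] → [afhufd]
B Stop Lenition: no change — [afhufd]
C Initial Consonant Epenthesis: [afhufd] → [tafhufd]

[tafhufd]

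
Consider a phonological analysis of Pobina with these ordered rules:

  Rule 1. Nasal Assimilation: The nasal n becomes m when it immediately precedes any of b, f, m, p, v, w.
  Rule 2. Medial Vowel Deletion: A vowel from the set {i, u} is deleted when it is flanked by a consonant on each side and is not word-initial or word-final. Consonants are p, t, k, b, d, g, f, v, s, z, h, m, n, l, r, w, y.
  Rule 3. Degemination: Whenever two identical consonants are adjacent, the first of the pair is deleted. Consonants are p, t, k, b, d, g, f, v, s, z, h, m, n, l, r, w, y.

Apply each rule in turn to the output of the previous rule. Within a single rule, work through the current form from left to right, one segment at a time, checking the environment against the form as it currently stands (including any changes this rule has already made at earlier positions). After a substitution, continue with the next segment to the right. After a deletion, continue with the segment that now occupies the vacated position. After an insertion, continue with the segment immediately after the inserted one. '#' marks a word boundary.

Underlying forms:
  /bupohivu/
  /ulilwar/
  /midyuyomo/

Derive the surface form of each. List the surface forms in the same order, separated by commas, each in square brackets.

[bpohvu], [ulwar], [mdyomo]

/bupohivu/:
  Rule 1 Nasal Assimilation: no change — [bupohivu]
  Rule 2 Medial Vowel Deletion: [bupohivu] → [bpohvu]
  Rule 3 Degemination: no change — [bpohvu]
/ulilwar/:
  Rule 1 Nasal Assimilation: no change — [ulilwar]
  Rule 2 Medial Vowel Deletion: [ulilwar] → [ullwar]
  Rule 3 Degemination: [ullwar] → [ulwar]
/midyuyomo/:
  Rule 1 Nasal Assimilation: no change — [midyuyomo]
  Rule 2 Medial Vowel Deletion: [midyuyomo] → [mdyyomo]
  Rule 3 Degemination: [mdyyomo] → [mdyomo]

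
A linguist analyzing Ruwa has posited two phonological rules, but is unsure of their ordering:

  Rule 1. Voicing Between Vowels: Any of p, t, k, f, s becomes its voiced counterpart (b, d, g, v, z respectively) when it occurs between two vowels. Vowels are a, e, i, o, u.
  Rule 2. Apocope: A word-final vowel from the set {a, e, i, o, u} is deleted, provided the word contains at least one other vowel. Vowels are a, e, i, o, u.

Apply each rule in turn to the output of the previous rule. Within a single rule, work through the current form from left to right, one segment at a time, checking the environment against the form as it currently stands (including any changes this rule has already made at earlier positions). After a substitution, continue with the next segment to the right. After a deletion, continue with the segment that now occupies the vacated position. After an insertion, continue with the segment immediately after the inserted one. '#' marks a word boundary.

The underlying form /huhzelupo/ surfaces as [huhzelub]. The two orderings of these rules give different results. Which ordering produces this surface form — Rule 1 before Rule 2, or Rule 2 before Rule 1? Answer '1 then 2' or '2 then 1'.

1 then 2

Order 1 then 2:
  1 Voicing Between Vowels: [huhzelupo] → [huhzelubo]
  2 Apocope: [huhzelubo] → [huhzelub]
  result: [huhzelub]
Order 2 then 1:
  2 Apocope: [huhzelupo] → [huhzelup]
  1 Voicing Between Vowels: no change — [huhzelup]
  result: [huhzelup]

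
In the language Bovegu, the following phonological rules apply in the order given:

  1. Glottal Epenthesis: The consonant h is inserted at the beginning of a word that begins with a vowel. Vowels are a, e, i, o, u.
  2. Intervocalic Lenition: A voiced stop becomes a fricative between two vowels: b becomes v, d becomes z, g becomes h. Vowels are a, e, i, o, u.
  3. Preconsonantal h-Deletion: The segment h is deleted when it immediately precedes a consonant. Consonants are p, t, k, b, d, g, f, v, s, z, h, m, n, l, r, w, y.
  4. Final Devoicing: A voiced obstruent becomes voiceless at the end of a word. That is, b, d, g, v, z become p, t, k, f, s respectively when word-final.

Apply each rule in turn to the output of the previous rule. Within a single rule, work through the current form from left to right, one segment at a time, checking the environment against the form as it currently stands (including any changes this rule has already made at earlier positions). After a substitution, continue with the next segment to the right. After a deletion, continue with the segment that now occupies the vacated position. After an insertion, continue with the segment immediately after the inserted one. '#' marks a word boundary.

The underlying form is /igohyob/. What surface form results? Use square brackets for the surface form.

1 Glottal Epenthesis: [igohyob] → [higohyob]
2 Intervocalic Lenition: [higohyob] → [hihohyob]
3 Preconsonantal h-Deletion: [hihohyob] → [hihoyob]
4 Final Devoicing: [hihoyob] → [hihoyop]

[hihoyop]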